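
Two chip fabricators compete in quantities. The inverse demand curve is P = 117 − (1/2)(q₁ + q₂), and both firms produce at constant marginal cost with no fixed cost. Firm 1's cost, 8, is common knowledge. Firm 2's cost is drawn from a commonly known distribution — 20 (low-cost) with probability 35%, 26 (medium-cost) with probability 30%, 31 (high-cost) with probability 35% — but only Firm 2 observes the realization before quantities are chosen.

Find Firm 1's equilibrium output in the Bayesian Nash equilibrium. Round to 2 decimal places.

84.43

Type-c best response for Firm 2: q₂(c) = (117 − c) − q₁/2.
Firm 1 maximizes expected profit; its first-order condition is 117 − q₁ − (1/2)E[q₂] − 8 = 0.
Substituting E[q₂] and solving: E[c₂] = 25.65, so q₁ = (117 − 2·8 + 25.65)/(3/2) = 84.4333.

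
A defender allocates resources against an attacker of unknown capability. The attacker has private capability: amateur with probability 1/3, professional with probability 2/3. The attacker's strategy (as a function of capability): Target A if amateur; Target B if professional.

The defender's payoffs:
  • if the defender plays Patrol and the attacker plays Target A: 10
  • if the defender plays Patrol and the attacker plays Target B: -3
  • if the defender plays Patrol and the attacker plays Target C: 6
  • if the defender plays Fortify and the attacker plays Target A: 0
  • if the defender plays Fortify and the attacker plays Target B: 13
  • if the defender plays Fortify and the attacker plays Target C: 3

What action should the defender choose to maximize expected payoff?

Compute the defender's expected payoff for each action, taking the expectation over the attacker's type.
E[Patrol] = 1/3·(10) + 2/3·(-3) = 4/3
E[Fortify] = 1/3·(0) + 2/3·(13) = 26/3
Best response: Fortify (26/3 is the largest).

Fortify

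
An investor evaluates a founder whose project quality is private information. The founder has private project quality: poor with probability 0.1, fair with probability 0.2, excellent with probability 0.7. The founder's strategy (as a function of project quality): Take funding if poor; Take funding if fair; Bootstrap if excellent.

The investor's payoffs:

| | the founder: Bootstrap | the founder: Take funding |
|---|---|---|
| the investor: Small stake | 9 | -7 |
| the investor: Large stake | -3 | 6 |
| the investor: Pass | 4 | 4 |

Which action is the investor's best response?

Compute the investor's expected payoff for each action, taking the expectation over the founder's type.
E[Small stake] = 0.1·(-7) + 0.2·(-7) + 0.7·(9) = 4.2
E[Large stake] = 0.1·(6) + 0.2·(6) + 0.7·(-3) = -0.3
E[Pass] = 0.1·(4) + 0.2·(4) + 0.7·(4) = 4
Best response: Small stake (4.2 is the largest).

Small stake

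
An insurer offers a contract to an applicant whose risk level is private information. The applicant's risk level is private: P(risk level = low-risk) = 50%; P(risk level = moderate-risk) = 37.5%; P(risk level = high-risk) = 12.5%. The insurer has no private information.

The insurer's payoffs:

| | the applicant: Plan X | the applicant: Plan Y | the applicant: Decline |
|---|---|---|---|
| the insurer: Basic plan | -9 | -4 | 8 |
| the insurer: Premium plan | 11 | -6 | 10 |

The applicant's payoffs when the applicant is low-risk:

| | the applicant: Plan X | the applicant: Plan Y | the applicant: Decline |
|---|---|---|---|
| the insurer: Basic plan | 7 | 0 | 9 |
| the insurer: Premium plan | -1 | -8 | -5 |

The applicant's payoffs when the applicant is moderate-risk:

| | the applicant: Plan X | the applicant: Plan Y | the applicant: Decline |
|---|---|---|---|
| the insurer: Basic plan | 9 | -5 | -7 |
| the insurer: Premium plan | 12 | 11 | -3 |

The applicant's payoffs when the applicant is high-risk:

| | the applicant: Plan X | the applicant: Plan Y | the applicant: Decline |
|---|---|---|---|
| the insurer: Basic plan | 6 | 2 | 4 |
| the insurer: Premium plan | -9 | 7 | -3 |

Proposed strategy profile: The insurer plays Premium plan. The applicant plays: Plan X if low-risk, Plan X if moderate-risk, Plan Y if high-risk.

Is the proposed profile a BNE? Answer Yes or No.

A profile is a BNE iff every type of every player is best-responding given beliefs about the other side.
The insurer plays Premium plan: E[Premium plan] = 0.5·(11) + 0.375·(11) + 0.125·(-6) = 8.875; E[Basic plan] = -8.375. Best-responding. ✓
The applicant (risk level low-risk), facing Premium plan: Plan X gives -1, Plan Y gives -8, Decline gives -5. Proposed Plan X is best. ✓
The applicant (risk level moderate-risk), facing Premium plan: Plan X gives 12, Plan Y gives 11, Decline gives -3. Proposed Plan X is best. ✓
The applicant (risk level high-risk), facing Premium plan: Plan X gives -9, Plan Y gives 7, Decline gives -3. Proposed Plan Y is best. ✓

Yes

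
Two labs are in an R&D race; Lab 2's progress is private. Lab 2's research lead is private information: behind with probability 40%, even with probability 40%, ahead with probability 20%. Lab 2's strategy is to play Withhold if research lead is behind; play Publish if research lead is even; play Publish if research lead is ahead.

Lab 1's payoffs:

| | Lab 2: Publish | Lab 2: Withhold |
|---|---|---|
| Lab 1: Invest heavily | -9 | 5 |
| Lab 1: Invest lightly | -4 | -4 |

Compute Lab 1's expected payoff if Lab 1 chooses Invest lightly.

E[Invest lightly] = 0.4·(-4) + 0.4·(-4) + 0.2·(-4) = (-1.6) + (-1.6) + (-0.8) = -4

-4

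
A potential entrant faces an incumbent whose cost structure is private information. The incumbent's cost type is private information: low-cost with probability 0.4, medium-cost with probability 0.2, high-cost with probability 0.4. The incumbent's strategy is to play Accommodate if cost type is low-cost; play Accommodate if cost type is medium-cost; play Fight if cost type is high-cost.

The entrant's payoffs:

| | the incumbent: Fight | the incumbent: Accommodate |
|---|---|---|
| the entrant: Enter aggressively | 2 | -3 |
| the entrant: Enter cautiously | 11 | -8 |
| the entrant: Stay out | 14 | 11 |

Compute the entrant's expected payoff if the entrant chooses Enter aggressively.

E[Enter aggressively] = 0.4·(-3) + 0.2·(-3) + 0.4·2 = (-1.2) + (-0.6) + 0.8 = -1

-1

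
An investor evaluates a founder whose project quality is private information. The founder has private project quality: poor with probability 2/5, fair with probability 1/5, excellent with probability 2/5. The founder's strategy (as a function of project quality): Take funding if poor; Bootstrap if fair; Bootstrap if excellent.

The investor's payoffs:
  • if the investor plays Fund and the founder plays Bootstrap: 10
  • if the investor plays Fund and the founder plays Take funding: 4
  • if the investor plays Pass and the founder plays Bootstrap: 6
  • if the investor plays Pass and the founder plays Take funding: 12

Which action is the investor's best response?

Pass

Compute the investor's expected payoff for each action, taking the expectation over the founder's type.
E[Fund] = 2/5·(4) + 1/5·(10) + 2/5·(10) = 38/5
E[Pass] = 2/5·(12) + 1/5·(6) + 2/5·(6) = 42/5
Best response: Pass (42/5 is the largest).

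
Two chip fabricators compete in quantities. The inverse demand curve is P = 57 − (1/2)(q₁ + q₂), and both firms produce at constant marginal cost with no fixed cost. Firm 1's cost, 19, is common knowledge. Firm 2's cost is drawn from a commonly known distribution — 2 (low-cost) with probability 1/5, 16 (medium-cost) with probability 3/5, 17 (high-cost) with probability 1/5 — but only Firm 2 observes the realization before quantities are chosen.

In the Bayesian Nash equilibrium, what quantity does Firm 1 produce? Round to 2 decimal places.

Type-c best response for Firm 2: q₂(c) = (57 − c) − q₁/2.
Firm 1 maximizes expected profit; its first-order condition is 57 − q₁ − (1/2)E[q₂] − 19 = 0.
Substituting E[q₂] and solving: E[c₂] = 13.4, so q₁ = (57 − 2·19 + 13.4)/(3/2) = 21.6.

21.60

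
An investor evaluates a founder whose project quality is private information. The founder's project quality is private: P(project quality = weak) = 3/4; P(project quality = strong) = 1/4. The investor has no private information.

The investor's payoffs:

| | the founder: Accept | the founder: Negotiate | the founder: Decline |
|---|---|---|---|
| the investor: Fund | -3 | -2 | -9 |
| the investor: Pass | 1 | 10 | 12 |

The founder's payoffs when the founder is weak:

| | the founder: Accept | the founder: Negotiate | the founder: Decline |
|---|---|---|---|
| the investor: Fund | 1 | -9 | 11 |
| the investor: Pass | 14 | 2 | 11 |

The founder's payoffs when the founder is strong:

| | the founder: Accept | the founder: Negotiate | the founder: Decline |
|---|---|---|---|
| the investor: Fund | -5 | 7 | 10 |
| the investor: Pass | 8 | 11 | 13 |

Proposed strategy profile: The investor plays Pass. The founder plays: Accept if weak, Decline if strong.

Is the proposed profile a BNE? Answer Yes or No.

A profile is a BNE iff every type of every player is best-responding given beliefs about the other side.
The investor plays Pass: E[Pass] = 3/4·(1) + 1/4·(12) = 15/4; E[Fund] = -9/2. Best-responding. ✓
The founder (project quality weak), facing Pass: Accept gives 14, Negotiate gives 2, Decline gives 11. Proposed Accept is best. ✓
The founder (project quality strong), facing Pass: Accept gives 8, Negotiate gives 11, Decline gives 13. Proposed Decline is best. ✓

Yes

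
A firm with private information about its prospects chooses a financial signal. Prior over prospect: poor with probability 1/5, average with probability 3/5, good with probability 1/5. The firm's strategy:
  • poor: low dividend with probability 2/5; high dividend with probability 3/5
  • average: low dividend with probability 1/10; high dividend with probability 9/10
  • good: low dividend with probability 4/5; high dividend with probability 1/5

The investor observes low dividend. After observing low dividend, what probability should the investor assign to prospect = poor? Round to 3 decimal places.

P(low dividend) = (1/5)·(2/5) + (3/5)·(1/10) + (1/5)·(4/5) = 3/10
P(poor | low dividend) = ((1/5)·(2/5)) / (3/10) = (2/25) / (3/10) = 4/15

0.267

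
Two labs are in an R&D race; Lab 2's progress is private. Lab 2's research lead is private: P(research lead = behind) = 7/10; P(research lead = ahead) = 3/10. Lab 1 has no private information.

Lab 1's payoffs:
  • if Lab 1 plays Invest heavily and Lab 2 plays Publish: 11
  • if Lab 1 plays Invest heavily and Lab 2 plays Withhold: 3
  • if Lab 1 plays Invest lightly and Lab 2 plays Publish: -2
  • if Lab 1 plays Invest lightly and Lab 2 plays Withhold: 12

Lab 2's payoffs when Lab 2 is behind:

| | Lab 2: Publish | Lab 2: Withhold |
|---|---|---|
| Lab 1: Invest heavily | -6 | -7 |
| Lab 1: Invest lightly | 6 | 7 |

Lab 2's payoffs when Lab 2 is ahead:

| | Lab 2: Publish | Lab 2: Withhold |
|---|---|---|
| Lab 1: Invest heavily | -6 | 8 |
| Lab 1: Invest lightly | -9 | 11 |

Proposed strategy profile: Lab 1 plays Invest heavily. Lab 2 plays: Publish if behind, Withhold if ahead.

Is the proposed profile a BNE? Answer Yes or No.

Lab 1 plays Invest heavily: E[Invest heavily] = 7/10·(11) + 3/10·(3) = 43/5; E[Invest lightly] = 11/5. Best-responding. ✓
Lab 2 (research lead behind), facing Invest heavily: Publish gives -6, Withhold gives -7. Proposed Publish is best. ✓
Lab 2 (research lead ahead), facing Invest heavily: Publish gives -6, Withhold gives 8. Proposed Withhold is best. ✓

Yes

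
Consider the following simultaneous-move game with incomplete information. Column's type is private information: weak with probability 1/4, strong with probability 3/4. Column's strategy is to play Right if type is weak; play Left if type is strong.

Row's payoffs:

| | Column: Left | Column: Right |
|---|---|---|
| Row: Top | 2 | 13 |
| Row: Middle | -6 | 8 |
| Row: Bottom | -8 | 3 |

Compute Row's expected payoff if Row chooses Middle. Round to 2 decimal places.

-2.50

Take the expectation over Column's type, weighting each type's action by its prior probability.
E[Middle] = 1/4·8 + 3/4·(-6) = 2 + (-9/2) = -5/2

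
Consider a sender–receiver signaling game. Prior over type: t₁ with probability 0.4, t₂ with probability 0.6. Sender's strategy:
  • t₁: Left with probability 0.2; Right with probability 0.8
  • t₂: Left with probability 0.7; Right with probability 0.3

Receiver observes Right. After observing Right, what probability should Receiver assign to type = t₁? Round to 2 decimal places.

0.64

P(Right) = 0.4·0.8 + 0.6·0.3 = 0.5
P(t₁ | Right) = (0.4·0.8) / 0.5 = 0.32 / 0.5 = 0.64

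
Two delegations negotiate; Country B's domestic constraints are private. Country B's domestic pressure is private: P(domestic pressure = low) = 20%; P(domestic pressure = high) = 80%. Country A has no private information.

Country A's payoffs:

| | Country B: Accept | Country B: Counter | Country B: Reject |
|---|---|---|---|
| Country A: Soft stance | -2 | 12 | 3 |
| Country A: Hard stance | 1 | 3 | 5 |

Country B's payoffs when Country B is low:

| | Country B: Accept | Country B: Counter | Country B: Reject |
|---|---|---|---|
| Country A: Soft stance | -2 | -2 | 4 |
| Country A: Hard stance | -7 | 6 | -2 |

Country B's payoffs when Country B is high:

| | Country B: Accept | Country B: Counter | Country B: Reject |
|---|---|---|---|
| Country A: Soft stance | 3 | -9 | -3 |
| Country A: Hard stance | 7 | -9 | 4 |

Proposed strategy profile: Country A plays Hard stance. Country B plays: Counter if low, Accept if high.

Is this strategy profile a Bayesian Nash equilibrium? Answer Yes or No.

Yes

Country A plays Hard stance: E[Hard stance] = 0.2·(3) + 0.8·(1) = 1.4; E[Soft stance] = 0.8. Best-responding. ✓
Country B (domestic pressure low), facing Hard stance: Accept gives -7, Counter gives 6, Reject gives -2. Proposed Counter is best. ✓
Country B (domestic pressure high), facing Hard stance: Accept gives 7, Counter gives -9, Reject gives 4. Proposed Accept is best. ✓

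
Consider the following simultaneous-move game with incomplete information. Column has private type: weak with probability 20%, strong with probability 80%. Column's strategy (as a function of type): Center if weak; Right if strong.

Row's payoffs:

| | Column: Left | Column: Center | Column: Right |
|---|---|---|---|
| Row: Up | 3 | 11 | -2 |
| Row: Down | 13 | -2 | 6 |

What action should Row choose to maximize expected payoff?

Down

E[Up] = 0.2·(11) + 0.8·(-2) = 0.6
E[Down] = 0.2·(-2) + 0.8·(6) = 4.4
Best response: Down (4.4 is the largest).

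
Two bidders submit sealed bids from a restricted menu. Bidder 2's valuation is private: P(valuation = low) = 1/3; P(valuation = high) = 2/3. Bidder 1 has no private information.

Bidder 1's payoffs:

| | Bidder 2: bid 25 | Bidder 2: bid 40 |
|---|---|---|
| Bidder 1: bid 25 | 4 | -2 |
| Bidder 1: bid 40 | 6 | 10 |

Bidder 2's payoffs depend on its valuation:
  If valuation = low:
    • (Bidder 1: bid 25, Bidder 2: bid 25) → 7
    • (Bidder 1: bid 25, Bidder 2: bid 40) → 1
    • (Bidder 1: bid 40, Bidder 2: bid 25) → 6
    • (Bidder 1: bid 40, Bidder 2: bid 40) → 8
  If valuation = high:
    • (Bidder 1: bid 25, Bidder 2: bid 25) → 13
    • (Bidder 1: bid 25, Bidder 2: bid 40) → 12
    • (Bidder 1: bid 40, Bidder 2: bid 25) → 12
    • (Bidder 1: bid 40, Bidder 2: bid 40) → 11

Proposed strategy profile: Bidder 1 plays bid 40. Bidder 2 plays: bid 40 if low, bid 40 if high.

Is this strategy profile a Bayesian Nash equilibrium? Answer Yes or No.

Bidder 1 plays bid 40: E[bid 40] = 1/3·(10) + 2/3·(10) = 10; E[bid 25] = -2. Best-responding. ✓
Bidder 2 (valuation low), facing bid 40: bid 25 gives 6, bid 40 gives 8. Proposed bid 40 is best. ✓
Bidder 2 (valuation high), facing bid 40: bid 25 gives 12, bid 40 gives 11. Proposed bid 40 is not best — profitable deviation exists. ✗

No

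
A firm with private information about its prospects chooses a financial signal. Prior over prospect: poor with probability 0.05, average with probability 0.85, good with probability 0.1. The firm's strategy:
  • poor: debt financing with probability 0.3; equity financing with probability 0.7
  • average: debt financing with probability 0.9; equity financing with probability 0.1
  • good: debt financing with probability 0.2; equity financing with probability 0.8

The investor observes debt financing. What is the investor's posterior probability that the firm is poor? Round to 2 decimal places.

P(debt financing) = 0.05·0.3 + 0.85·0.9 + 0.1·0.2 = 0.8
P(poor | debt financing) = (0.05·0.3) / 0.8 = 0.015 / 0.8 = 0.01875

0.02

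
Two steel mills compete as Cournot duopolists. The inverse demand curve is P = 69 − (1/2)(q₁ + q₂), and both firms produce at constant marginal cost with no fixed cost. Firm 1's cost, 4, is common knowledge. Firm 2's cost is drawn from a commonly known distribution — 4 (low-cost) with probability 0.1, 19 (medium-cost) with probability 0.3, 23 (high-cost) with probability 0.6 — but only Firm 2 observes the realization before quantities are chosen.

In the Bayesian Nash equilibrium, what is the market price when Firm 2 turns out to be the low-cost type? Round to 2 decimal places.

23.02

Type-c best response for Firm 2: q₂(c) = (69 − c) − q₁/2.
Firm 1 maximizes expected profit; its first-order condition is 69 − q₁ − (1/2)E[q₂] − 4 = 0.
Substituting E[q₂] and solving: E[c₂] = 19.9, so q₁ = (69 − 2·4 + 19.9)/(3/2) = 53.9333.
q₂(low-cost) = 38.0333, so P = 69 − (1/2)·(53.9333 + 38.0333) = 23.0167.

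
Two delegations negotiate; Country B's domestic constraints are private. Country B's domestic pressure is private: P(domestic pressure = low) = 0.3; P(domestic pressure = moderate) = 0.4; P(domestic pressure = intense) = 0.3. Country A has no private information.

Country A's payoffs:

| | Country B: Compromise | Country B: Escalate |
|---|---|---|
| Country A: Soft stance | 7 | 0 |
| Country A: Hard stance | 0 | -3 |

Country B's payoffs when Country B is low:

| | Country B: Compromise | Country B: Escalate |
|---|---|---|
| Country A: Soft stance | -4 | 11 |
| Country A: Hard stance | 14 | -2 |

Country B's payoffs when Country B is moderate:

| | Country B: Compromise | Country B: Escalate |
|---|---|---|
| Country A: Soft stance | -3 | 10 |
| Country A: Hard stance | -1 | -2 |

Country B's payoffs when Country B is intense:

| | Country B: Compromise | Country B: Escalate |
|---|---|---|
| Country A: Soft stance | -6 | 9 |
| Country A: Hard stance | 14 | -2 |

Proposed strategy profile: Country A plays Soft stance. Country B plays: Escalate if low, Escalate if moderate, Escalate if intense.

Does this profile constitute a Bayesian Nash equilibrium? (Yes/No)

Country A plays Soft stance: E[Soft stance] = 0.3·(0) + 0.4·(0) + 0.3·(0) = 0; E[Hard stance] = -3. Best-responding. ✓
Country B (domestic pressure low), facing Soft stance: Compromise gives -4, Escalate gives 11. Proposed Escalate is best. ✓
Country B (domestic pressure moderate), facing Soft stance: Compromise gives -3, Escalate gives 10. Proposed Escalate is best. ✓
Country B (domestic pressure intense), facing Soft stance: Compromise gives -6, Escalate gives 9. Proposed Escalate is best. ✓

Yes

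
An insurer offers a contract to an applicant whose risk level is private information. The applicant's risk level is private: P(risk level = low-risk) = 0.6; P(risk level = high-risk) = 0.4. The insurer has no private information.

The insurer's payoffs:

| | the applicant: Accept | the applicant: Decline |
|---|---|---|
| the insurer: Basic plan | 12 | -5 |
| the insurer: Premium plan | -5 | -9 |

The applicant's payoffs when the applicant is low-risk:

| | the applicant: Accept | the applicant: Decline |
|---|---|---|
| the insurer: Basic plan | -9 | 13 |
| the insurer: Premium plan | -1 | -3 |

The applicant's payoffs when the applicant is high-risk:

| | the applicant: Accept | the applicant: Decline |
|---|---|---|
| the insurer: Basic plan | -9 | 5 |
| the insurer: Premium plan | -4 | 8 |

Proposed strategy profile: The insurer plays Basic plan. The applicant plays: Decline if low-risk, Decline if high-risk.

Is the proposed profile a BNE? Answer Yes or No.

A profile is a BNE iff every type of every player is best-responding given beliefs about the other side.
The insurer plays Basic plan: E[Basic plan] = 0.6·(-5) + 0.4·(-5) = -5; E[Premium plan] = -9. Best-responding. ✓
The applicant (risk level low-risk), facing Basic plan: Accept gives -9, Decline gives 13. Proposed Decline is best. ✓
The applicant (risk level high-risk), facing Basic plan: Accept gives -9, Decline gives 5. Proposed Decline is best. ✓

Yes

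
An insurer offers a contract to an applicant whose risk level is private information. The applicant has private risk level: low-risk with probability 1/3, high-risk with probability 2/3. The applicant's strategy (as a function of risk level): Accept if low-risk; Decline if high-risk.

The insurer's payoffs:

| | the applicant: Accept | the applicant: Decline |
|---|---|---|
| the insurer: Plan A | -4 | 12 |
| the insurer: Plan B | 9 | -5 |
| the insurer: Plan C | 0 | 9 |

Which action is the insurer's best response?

E[Plan A] = 1/3·(-4) + 2/3·(12) = 20/3
E[Plan B] = 1/3·(9) + 2/3·(-5) = -1/3
E[Plan C] = 1/3·(0) + 2/3·(9) = 6
Best response: Plan A (20/3 is the largest).

Plan A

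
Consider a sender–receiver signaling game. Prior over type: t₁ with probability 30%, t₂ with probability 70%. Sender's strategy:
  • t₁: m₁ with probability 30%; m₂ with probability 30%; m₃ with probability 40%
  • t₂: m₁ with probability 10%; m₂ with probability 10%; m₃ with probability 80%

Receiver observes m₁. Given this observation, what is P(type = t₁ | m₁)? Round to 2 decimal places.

0.56

Apply Bayes' rule using the sender's strategy as the likelihood.
P(m₁) = 0.3·0.3 + 0.7·0.1 = 0.16
P(t₁ | m₁) = (0.3·0.3) / 0.16 = 0.09 / 0.16 = 0.5625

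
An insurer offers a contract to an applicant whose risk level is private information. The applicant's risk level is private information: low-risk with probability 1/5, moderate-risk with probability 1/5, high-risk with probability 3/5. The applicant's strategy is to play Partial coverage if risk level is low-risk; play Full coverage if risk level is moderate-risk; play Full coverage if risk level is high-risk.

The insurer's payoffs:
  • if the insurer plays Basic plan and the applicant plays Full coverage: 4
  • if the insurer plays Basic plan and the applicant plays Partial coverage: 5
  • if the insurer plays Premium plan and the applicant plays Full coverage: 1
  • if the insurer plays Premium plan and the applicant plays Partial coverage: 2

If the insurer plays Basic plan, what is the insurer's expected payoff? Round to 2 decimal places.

Take the expectation over the applicant's risk level, weighting each type's action by its prior probability.
E[Basic plan] = 1/5·5 + 1/5·4 + 3/5·4 = 1 + 4/5 + 12/5 = 21/5

4.20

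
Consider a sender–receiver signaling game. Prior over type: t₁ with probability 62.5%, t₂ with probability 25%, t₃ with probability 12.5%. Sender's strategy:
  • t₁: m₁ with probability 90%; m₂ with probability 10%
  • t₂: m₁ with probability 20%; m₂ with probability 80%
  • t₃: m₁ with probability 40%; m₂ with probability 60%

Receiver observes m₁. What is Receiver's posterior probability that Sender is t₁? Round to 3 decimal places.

Apply Bayes' rule using the sender's strategy as the likelihood.
P(m₁) = 0.625·0.9 + 0.25·0.2 + 0.125·0.4 = 0.6625
P(t₁ | m₁) = (0.625·0.9) / 0.6625 = 0.5625 / 0.6625 = 0.849057

0.849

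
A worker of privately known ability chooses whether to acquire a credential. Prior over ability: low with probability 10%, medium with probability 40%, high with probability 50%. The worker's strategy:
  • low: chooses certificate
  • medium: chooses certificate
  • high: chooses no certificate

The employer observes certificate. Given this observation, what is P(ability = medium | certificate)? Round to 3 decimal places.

0.800

Apply Bayes' rule using the sender's strategy as the likelihood.
P(certificate) = 0.1·1 + 0.4·1 + 0.5·0 = 0.5
P(medium | certificate) = (0.4·1) / 0.5 = 0.4 / 0.5 = 0.8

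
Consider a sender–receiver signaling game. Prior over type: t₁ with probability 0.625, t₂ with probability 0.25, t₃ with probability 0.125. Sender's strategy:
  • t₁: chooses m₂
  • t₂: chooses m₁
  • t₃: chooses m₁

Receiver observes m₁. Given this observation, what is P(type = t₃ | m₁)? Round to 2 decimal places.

0.33

Apply Bayes' rule using the sender's strategy as the likelihood.
P(m₁) = 0.625·0 + 0.25·1 + 0.125·1 = 0.375
P(t₃ | m₁) = (0.125·1) / 0.375 = 0.125 / 0.375 = 0.333333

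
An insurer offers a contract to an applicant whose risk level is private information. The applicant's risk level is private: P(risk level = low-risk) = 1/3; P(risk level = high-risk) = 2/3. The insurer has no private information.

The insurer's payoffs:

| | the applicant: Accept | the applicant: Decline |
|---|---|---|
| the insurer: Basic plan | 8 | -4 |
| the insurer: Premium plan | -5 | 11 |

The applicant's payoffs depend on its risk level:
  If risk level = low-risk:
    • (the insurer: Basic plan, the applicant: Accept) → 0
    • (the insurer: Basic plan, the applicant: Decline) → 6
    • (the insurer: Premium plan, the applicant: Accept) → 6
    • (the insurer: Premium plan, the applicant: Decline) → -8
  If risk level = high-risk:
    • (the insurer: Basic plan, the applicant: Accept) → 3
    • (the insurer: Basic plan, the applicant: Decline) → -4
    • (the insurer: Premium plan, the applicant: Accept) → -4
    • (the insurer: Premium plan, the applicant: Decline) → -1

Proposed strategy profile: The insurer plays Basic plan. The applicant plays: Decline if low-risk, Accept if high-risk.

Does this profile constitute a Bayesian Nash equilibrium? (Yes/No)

A profile is a BNE iff every type of every player is best-responding given beliefs about the other side.
The insurer plays Basic plan: E[Basic plan] = 1/3·(-4) + 2/3·(8) = 4; E[Premium plan] = 1/3. Best-responding. ✓
The applicant (risk level low-risk), facing Basic plan: Accept gives 0, Decline gives 6. Proposed Decline is best. ✓
The applicant (risk level high-risk), facing Basic plan: Accept gives 3, Decline gives -4. Proposed Accept is best. ✓

Yes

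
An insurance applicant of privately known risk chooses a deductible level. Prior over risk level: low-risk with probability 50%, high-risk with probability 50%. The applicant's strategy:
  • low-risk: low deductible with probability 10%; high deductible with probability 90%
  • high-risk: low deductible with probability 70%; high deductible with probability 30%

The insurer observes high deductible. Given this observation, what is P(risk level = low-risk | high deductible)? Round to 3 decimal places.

0.750

Apply Bayes' rule using the sender's strategy as the likelihood.
P(high deductible) = 0.5·0.9 + 0.5·0.3 = 0.6
P(low-risk | high deductible) = (0.5·0.9) / 0.6 = 0.45 / 0.6 = 0.75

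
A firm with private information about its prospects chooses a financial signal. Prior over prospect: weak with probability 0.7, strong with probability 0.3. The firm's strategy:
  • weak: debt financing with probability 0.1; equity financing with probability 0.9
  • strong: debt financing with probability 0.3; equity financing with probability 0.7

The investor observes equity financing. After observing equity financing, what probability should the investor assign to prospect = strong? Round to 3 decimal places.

0.250

P(equity financing) = 0.7·0.9 + 0.3·0.7 = 0.84
P(strong | equity financing) = (0.3·0.7) / 0.84 = 0.21 / 0.84 = 0.25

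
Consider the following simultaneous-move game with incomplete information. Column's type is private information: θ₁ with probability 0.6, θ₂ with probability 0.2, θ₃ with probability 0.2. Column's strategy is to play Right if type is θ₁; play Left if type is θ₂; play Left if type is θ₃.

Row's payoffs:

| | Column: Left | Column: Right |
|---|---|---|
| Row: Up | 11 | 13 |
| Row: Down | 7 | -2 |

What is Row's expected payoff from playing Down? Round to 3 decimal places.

E[Down] = 0.6·(-2) + 0.2·7 + 0.2·7 = (-1.2) + 1.4 + 1.4 = 1.6

1.600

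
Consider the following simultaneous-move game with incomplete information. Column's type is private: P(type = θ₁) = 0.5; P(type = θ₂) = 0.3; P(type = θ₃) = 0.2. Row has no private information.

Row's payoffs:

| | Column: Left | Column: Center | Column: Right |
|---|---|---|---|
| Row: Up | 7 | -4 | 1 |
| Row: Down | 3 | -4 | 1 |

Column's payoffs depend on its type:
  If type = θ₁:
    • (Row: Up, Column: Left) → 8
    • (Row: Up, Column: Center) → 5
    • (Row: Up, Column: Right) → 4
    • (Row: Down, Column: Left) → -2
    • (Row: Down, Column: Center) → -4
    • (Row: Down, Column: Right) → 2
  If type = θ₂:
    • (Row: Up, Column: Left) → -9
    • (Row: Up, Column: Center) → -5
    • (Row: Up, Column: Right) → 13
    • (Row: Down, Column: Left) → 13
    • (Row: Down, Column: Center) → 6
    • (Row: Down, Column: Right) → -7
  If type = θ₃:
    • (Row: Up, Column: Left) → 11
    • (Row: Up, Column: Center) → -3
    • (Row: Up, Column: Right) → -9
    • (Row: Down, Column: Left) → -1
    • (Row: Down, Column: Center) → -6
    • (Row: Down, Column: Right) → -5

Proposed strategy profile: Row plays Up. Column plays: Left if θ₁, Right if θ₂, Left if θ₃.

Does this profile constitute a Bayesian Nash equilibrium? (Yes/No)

Row plays Up: E[Up] = 0.5·(7) + 0.3·(1) + 0.2·(7) = 5.2; E[Down] = 2.4. Best-responding. ✓
Column (type θ₁), facing Up: Left gives 8, Center gives 5, Right gives 4. Proposed Left is best. ✓
Column (type θ₂), facing Up: Left gives -9, Center gives -5, Right gives 13. Proposed Right is best. ✓
Column (type θ₃), facing Up: Left gives 11, Center gives -3, Right gives -9. Proposed Left is best. ✓

Yes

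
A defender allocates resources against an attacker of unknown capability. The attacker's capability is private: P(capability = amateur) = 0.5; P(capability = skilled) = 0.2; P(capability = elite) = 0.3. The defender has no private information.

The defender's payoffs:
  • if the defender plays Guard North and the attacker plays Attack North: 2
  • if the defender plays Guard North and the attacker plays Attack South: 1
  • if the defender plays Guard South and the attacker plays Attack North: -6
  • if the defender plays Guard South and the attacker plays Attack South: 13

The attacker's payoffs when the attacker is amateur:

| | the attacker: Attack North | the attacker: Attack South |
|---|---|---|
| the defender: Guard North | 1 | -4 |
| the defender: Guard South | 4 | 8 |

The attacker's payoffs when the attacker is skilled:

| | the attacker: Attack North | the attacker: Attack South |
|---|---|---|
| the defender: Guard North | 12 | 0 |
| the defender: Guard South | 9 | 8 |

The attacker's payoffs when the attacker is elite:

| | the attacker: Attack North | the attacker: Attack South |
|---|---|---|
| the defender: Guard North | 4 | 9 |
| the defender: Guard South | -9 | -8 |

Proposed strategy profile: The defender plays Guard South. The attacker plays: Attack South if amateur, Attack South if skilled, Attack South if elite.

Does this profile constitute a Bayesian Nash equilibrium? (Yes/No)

A profile is a BNE iff every type of every player is best-responding given beliefs about the other side.
The defender plays Guard South: E[Guard South] = 0.5·(13) + 0.2·(13) + 0.3·(13) = 13; E[Guard North] = 1. Best-responding. ✓
The attacker (capability amateur), facing Guard South: Attack North gives 4, Attack South gives 8. Proposed Attack South is best. ✓
The attacker (capability skilled), facing Guard South: Attack North gives 9, Attack South gives 8. Proposed Attack South is not best — profitable deviation exists. ✗
The attacker (capability elite), facing Guard South: Attack North gives -9, Attack South gives -8. Proposed Attack South is best. ✓

No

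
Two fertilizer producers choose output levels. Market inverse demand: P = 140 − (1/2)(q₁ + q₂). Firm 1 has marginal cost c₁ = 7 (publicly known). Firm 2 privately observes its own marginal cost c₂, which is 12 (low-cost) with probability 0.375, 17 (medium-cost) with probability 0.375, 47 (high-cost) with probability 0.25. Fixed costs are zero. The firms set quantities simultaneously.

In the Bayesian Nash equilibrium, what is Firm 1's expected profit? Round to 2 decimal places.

Firm 2 with cost c maximizes (140 − (1/2)(q₁+q₂) − c)·q₂, giving q₂(c) = (140 − c − (1/2)q₁).
E[c₂] = 0.375·12 + 0.375·17 + 0.25·47 = 22.625
Firm 1's FOC against E[q₂] yields q₁ = (140 − 2·7 + E[c₂])/(3/2) = (140 − 14 + 22.625)/(3/2) = 99.0833.
E[P] = 140 − (1/2)·(q₁ + E[q₂]) = 56.5417; Firm 1's expected profit = (E[P] − 7)·q₁ = (56.5417 − 7)·99.0833 = 4908.75.

4908.75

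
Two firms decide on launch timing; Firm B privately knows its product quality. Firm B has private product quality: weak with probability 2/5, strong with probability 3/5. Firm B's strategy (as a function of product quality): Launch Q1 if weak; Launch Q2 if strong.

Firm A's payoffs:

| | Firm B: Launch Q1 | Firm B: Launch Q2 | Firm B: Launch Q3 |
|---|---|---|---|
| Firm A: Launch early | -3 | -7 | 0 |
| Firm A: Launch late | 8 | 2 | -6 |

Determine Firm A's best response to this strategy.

E[Launch early] = 2/5·(-3) + 3/5·(-7) = -27/5
E[Launch late] = 2/5·(8) + 3/5·(2) = 22/5
Best response: Launch late (22/5 is the largest).

Launch late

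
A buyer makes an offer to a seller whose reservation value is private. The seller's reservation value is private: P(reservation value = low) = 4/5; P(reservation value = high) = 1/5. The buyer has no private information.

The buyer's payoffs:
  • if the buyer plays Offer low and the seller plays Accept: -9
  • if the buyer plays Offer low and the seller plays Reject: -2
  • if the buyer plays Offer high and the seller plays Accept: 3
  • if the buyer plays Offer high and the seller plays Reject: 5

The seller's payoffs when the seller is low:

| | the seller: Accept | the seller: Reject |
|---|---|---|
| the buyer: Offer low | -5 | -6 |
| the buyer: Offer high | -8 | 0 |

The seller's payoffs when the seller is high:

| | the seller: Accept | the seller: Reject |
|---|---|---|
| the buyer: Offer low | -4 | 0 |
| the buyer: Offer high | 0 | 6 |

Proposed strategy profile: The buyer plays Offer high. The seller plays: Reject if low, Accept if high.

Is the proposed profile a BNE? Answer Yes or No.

The buyer plays Offer high: E[Offer high] = 4/5·(5) + 1/5·(3) = 23/5; E[Offer low] = -17/5. Best-responding. ✓
The seller (reservation value low), facing Offer high: Accept gives -8, Reject gives 0. Proposed Reject is best. ✓
The seller (reservation value high), facing Offer high: Accept gives 0, Reject gives 6. Proposed Accept is not best — profitable deviation exists. ✗

No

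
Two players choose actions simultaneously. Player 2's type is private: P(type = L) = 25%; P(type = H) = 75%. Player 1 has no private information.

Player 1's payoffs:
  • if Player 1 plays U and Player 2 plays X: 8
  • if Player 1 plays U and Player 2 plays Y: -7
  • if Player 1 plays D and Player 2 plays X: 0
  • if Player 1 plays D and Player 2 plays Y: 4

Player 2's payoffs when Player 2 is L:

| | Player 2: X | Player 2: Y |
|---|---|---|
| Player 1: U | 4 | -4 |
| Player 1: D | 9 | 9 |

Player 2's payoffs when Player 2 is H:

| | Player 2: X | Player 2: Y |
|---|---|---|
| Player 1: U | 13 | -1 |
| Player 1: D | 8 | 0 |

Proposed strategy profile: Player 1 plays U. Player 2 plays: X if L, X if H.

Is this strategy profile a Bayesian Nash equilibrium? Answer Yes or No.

Yes

Player 1 plays U: E[U] = 0.25·(8) + 0.75·(8) = 8; E[D] = 0. Best-responding. ✓
Player 2 (type L), facing U: X gives 4, Y gives -4. Proposed X is best. ✓
Player 2 (type H), facing U: X gives 13, Y gives -1. Proposed X is best. ✓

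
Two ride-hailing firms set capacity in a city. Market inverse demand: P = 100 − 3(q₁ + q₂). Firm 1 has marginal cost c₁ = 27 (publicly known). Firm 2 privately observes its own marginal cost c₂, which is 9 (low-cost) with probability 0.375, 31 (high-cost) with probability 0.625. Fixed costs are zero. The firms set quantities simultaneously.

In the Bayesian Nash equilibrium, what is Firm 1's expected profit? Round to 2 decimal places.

175.06

Firm 2 with cost c maximizes (100 − 3(q₁+q₂) − c)·q₂, giving q₂(c) = (100 − c − 3q₁)/6.
E[c₂] = 0.375·9 + 0.625·31 = 22.75
Firm 1's FOC against E[q₂] yields q₁ = (100 − 2·27 + E[c₂])/9 = (100 − 54 + 22.75)/9 = 7.63889.
E[P] = 100 − 3·(q₁ + E[q₂]) = 49.9167; Firm 1's expected profit = (E[P] − 27)·q₁ = (49.9167 − 27)·7.63889 = 175.058.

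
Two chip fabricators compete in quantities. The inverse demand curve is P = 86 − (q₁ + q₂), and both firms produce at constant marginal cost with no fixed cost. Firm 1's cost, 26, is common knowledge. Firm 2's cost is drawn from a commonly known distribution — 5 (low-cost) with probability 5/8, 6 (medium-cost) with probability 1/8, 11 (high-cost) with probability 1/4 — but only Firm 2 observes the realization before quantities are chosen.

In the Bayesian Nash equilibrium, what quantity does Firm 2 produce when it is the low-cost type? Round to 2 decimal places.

33.73

Each type of Firm 2 best-responds to q₁; Firm 1 best-responds to the expected q₂ over Firm 2's types.
Firm 2 with cost c maximizes (86 − (q₁+q₂) − c)·q₂, giving q₂(c) = (86 − c − q₁)/2.
E[c₂] = 5/8·5 + 1/8·6 + 1/4·11 = 6.625
Firm 1's FOC against E[q₂] yields q₁ = (86 − 2·26 + E[c₂])/3 = (86 − 52 + 6.625)/3 = 13.5417.
q₂(low-cost) = (86 − 5 − 13.5417)/2 = 33.7292.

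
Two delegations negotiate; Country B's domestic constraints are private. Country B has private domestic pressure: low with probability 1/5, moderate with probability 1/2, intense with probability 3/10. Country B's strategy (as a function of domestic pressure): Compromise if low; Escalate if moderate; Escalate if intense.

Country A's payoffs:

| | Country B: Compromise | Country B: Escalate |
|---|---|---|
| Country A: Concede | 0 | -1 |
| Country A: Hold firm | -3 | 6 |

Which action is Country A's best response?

E[Concede] = 1/5·(0) + 1/2·(-1) + 3/10·(-1) = -4/5
E[Hold firm] = 1/5·(-3) + 1/2·(6) + 3/10·(6) = 21/5
Best response: Hold firm (21/5 is the largest).

Hold firm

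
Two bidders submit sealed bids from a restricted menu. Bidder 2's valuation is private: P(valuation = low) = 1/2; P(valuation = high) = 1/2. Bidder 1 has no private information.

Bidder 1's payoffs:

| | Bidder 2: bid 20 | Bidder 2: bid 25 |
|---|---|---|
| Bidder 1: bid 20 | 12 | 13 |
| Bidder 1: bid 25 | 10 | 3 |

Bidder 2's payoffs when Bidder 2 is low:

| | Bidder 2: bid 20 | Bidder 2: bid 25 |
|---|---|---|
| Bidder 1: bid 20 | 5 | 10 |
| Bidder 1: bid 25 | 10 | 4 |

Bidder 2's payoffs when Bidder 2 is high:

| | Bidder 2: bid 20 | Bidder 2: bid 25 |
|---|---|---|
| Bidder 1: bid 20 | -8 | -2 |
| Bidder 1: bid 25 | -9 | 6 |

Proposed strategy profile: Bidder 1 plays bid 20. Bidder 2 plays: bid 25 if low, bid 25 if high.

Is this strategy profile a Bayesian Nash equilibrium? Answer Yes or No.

Yes

Bidder 1 plays bid 20: E[bid 20] = 1/2·(13) + 1/2·(13) = 13; E[bid 25] = 3. Best-responding. ✓
Bidder 2 (valuation low), facing bid 20: bid 20 gives 5, bid 25 gives 10. Proposed bid 25 is best. ✓
Bidder 2 (valuation high), facing bid 20: bid 20 gives -8, bid 25 gives -2. Proposed bid 25 is best. ✓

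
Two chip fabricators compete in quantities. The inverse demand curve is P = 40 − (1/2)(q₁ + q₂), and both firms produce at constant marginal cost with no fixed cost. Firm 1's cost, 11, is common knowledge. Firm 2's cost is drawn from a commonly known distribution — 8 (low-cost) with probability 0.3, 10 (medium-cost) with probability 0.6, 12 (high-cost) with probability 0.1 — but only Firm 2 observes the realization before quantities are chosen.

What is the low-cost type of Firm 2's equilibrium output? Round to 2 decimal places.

Firm 2 with cost c maximizes (40 − (1/2)(q₁+q₂) − c)·q₂, giving q₂(c) = (40 − c − (1/2)q₁).
E[c₂] = 0.3·8 + 0.6·10 + 0.1·12 = 9.6
Firm 1's FOC against E[q₂] yields q₁ = (40 − 2·11 + E[c₂])/(3/2) = (40 − 22 + 9.6)/(3/2) = 18.4.
q₂(low-cost) = (40 − 8 − (1/2)·18.4) = 22.8.

22.80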